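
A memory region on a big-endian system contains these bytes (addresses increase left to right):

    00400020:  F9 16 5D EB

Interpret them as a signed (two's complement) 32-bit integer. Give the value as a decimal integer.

-115974677

Big-endian stores the most-significant byte at the lowest address.
The bytes are already most-significant first: 0xF9165DEB.
Top bit is set, so as a signed 32-bit value this is 0xF9165DEB − 2^32 = -115974677.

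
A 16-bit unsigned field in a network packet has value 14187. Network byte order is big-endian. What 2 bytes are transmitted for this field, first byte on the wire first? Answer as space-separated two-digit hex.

14187 in hexadecimal, padded to 16 bits, is 0x376B.
Split into bytes (most-significant first): 37 6B.
Big-endian: lowest address holds the most-significant byte.
So the memory order matches the most-significant-first order: 37 6B.

37 6B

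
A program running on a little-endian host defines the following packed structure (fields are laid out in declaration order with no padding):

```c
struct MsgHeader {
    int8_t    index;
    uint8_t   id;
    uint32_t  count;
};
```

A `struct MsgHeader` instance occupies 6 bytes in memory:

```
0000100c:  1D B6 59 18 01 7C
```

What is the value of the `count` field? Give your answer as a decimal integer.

2080446553

`count` follows `index` (1 B), `id` (1 B), so it starts at offset 1 + 1 = 2 and occupies 4 bytes.
Bytes at offsets 2..5: 59 18 01 7C.
Little-endian stores the least-significant byte at the lowest address.
Reassemble most-significant byte first: 7C 01 18 59 → 0x7C011859.
0x7C011859 = 2080446553.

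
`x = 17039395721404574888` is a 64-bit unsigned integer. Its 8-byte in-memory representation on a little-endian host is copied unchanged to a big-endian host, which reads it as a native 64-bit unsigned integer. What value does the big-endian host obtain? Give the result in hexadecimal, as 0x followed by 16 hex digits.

0xA86CA149211878EC

17039395721404574888 in 64-bit hexadecimal is 0xEC78182149A16CA8.
Stored little-endian, the bytes at ascending addresses are A8 6C A1 49 21 18 78 EC.
Read back as big-endian, the last byte is least significant, giving 0xA86CA149211878EC.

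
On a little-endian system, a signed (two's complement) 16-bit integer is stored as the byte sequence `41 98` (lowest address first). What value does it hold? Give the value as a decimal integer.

-26559

Little-endian stores the least-significant byte at the lowest address.
Reassemble most-significant byte first: 98 41 → 0x9841.
Top bit is set, so as a signed 16-bit value this is 0x9841 − 2^16 = -26559.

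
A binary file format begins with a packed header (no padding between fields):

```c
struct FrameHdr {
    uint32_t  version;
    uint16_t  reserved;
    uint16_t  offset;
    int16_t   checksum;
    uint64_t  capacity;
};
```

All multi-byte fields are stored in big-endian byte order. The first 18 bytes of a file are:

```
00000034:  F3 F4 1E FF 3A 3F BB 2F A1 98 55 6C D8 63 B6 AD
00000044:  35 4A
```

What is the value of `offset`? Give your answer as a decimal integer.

47919

`offset` follows `version` (4 B), `reserved` (2 B), so it starts at offset 4 + 2 = 6 and occupies 2 bytes.
Bytes at offsets 6..7: BB 2F.
In big-endian order the high byte comes first in memory.
The bytes are already most-significant first: 0xBB2F.
0xBB2F = 47919.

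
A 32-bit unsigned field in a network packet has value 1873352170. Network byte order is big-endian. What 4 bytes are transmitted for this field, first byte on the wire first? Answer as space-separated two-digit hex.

1873352170 in hexadecimal, padded to 32 bits, is 0x6FA915EA.
Split into bytes (most-significant first): 6F A9 15 EA.
In big-endian order the high byte comes first in memory.
So the memory order matches the most-significant-first order: 6F A9 15 EA.

6F A9 15 EA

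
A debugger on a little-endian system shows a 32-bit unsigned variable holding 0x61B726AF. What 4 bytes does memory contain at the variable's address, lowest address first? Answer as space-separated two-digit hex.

AF 26 B7 61

Split into bytes (most-significant first): 61 B7 26 AF.
Little-endian: lowest address holds the least-significant byte.
So at ascending addresses the bytes are AF 26 B7 61.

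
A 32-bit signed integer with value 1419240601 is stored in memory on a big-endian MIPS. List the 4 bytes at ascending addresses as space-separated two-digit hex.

1419240601 in hexadecimal, padded to 32 bits, is 0x5497E499.
Split into bytes (most-significant first): 54 97 E4 99.
Big-endian stores the most-significant byte at the lowest address.
So the memory order matches the most-significant-first order: 54 97 E4 99.

54 97 E4 99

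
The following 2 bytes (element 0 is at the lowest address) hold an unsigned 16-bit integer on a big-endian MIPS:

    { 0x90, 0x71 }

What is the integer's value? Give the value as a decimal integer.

Big-endian: lowest address holds the most-significant byte.
The bytes are already most-significant first: 0x9071.
0x9071 = 36977.

36977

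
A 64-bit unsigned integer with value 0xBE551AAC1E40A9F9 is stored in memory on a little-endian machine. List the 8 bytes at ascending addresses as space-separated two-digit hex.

Split into bytes (most-significant first): BE 55 1A AC 1E 40 A9 F9.
Little-endian: lowest address holds the least-significant byte.
So at ascending addresses the bytes are F9 A9 40 1E AC 1A 55 BE.

F9 A9 40 1E AC 1A 55 BE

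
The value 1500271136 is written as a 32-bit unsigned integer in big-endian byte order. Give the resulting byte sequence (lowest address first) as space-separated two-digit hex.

1500271136 in hexadecimal, padded to 32 bits, is 0x596C5220.
Split into bytes (most-significant first): 59 6C 52 20.
Big-endian: lowest address holds the most-significant byte.
So the memory order matches the most-significant-first order: 59 6C 52 20.

59 6C 52 20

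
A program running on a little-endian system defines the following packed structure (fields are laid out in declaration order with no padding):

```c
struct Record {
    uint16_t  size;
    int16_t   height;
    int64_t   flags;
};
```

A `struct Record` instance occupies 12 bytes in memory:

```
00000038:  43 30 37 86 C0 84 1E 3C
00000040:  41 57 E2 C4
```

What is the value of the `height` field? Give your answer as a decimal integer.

-31177

`height` follows `size` (2 bytes), so it starts at byte offset 2 and occupies 2 bytes.
Bytes at offsets 2..3: 37 86.
Little-endian: lowest address holds the least-significant byte.
Reassemble most-significant byte first: 86 37 → 0x8637.
Top bit is set, so as a signed 16-bit value this is 0x8637 − 2^16 = -31177.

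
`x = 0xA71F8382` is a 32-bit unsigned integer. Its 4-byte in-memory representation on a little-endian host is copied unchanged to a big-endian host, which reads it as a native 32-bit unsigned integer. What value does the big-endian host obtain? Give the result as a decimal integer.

Stored little-endian, the bytes at ascending addresses are 82 83 1F A7.
Read back as big-endian, the last byte is least significant, giving 0x82831FA7.
0x82831FA7 = 2189631399.

2189631399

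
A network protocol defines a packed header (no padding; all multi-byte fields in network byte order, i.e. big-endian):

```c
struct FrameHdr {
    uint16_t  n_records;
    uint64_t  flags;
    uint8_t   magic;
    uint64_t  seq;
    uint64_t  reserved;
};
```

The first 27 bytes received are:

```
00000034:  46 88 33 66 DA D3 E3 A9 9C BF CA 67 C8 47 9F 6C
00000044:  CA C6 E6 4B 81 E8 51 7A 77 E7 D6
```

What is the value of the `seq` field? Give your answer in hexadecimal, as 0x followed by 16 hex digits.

0x67C8479F6CCAC6E6

`seq` follows `n_records` (2 B), `flags` (8 B), `magic` (1 B), so it starts at offset 2 + 8 + 1 = 11 and occupies 8 bytes.
Bytes at offsets 11..18: 67 C8 47 9F 6C CA C6 E6.
Big-endian: lowest address holds the most-significant byte.
The bytes are already most-significant first: 0x67C8479F6CCAC6E6.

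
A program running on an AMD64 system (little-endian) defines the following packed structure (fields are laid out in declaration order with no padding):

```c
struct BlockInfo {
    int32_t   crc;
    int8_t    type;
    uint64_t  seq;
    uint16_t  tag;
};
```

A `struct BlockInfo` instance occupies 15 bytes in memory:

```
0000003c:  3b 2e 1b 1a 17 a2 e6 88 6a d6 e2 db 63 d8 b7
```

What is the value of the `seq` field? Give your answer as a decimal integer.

7195594240192734882

`seq` follows `crc` (4 B), `type` (1 B), so it starts at offset 4 + 1 = 5 and occupies 8 bytes.
Bytes at offsets 5..12: A2 E6 88 6A D6 E2 DB 63.
In little-endian order the low byte comes first in memory.
Reassemble most-significant byte first: 63 DB E2 D6 6A 88 E6 A2 → 0x63DBE2D66A88E6A2.
0x63DBE2D66A88E6A2 = 7195594240192734882.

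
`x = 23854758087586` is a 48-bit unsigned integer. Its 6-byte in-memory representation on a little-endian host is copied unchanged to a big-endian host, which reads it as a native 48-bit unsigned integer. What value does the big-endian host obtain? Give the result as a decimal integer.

178994391462421

23854758087586 in 48-bit hexadecimal is 0x15B21E61CBA2.
Stored little-endian, the bytes at ascending addresses are A2 CB 61 1E B2 15.
Read back as big-endian, the last byte is least significant, giving 0xA2CB611EB215.
0xA2CB611EB215 = 178994391462421.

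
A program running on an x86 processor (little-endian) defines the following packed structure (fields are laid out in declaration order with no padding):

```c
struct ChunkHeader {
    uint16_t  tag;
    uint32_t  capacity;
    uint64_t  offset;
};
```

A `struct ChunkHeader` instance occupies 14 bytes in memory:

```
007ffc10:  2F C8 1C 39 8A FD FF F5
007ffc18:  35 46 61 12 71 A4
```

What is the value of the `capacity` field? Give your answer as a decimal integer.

`capacity` follows `tag` (2 bytes), so it starts at byte offset 2 and occupies 4 bytes.
Bytes at offsets 2..5: 1C 39 8A FD.
Little-endian: lowest address holds the least-significant byte.
Reassemble most-significant byte first: FD 8A 39 1C → 0xFD8A391C.
0xFD8A391C = 4253694236.

4253694236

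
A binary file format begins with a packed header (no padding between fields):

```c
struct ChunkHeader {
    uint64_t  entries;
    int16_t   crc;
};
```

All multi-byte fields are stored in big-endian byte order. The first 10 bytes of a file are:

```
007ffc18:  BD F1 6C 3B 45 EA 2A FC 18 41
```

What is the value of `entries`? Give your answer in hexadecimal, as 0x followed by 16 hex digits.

0xBDF16C3B45EA2AFC

`entries` is the first field, at byte offset 0, occupying 8 bytes.
Bytes at offsets 0..7: BD F1 6C 3B 45 EA 2A FC.
Big-endian stores the most-significant byte at the lowest address.
The bytes are already most-significant first: 0xBDF16C3B45EA2AFC.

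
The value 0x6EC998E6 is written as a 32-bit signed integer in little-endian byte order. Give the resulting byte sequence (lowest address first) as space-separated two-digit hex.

Split into bytes (most-significant first): 6E C9 98 E6.
Little-endian stores the least-significant byte at the lowest address.
So at ascending addresses the bytes are E6 98 C9 6E.

E6 98 C9 6E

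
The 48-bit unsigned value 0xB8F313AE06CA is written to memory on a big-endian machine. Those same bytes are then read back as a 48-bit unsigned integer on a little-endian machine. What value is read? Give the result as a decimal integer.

222130039157688

Stored big-endian, the bytes at ascending addresses are B8 F3 13 AE 06 CA.
Read back as little-endian, the first byte is least significant, giving 0xCA06AE13F3B8.
0xCA06AE13F3B8 = 222130039157688.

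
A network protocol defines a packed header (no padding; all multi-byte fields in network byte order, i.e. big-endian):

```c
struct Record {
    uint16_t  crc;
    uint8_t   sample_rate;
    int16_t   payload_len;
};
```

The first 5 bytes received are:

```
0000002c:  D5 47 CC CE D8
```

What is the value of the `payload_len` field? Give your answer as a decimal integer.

-12584

`payload_len` follows `crc` (2 B), `sample_rate` (1 B), so it starts at offset 2 + 1 = 3 and occupies 2 bytes.
Bytes at offsets 3..4: CE D8.
In big-endian order the high byte comes first in memory.
The bytes are already most-significant first: 0xCED8.
Top bit is set, so as a signed 16-bit value this is 0xCED8 − 2^16 = -12584.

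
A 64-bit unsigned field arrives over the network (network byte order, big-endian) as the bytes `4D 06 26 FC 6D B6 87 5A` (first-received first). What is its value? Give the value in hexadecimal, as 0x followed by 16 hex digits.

0x4D0626FC6DB6875A

Big-endian stores the most-significant byte at the lowest address.
The bytes are already most-significant first: 0x4D0626FC6DB6875A.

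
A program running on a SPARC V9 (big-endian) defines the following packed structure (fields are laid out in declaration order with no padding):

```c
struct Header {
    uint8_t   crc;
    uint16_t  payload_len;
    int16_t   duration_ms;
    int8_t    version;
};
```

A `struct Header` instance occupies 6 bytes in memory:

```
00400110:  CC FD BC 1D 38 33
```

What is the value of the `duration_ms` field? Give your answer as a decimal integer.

7480

`duration_ms` follows `crc` (1 B), `payload_len` (2 B), so it starts at offset 1 + 2 = 3 and occupies 2 bytes.
Bytes at offsets 3..4: 1D 38.
Big-endian stores the most-significant byte at the lowest address.
The bytes are already most-significant first: 0x1D38.
0x1D38 = 7480.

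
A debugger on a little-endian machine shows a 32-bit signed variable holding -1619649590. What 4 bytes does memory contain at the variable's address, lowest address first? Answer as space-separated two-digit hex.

CA 1B 76 9F

Two's complement of -1619649590 in 32 bits: 1619649590 = 0x6089E436; invert → 0x9F761BC9; add 1 → 0x9F761BCA.
Split into bytes (most-significant first): 9F 76 1B CA.
Little-endian stores the least-significant byte at the lowest address.
So at ascending addresses the bytes are CA 1B 76 9F.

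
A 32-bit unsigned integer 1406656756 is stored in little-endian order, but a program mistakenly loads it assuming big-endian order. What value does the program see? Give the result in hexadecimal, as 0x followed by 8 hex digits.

1406656756 in 32-bit hexadecimal is 0x53D7E0F4.
Stored little-endian, the bytes at ascending addresses are F4 E0 D7 53.
Read back as big-endian, the last byte is least significant, giving 0xF4E0D753.

0xF4E0D753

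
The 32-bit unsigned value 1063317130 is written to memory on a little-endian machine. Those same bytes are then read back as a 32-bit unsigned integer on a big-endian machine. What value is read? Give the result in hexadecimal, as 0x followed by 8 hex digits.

1063317130 in 32-bit hexadecimal is 0x3F60EE8A.
Stored little-endian, the bytes at ascending addresses are 8A EE 60 3F.
Read back as big-endian, the last byte is least significant, giving 0x8AEE603F.

0x8AEE603F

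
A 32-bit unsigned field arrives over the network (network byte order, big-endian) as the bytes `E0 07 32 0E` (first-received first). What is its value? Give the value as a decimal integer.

Big-endian: lowest address holds the most-significant byte.
The bytes are already most-significant first: 0xE007320E.
0xE007320E = 3758567950.

3758567950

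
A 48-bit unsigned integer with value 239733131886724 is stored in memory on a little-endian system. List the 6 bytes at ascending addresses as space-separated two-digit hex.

239733131886724 in hexadecimal, padded to 48 bits, is 0xDA09382AC084.
Split into bytes (most-significant first): DA 09 38 2A C0 84.
Little-endian stores the least-significant byte at the lowest address.
So at ascending addresses the bytes are 84 C0 2A 38 09 DA.

84 C0 2A 38 09 DA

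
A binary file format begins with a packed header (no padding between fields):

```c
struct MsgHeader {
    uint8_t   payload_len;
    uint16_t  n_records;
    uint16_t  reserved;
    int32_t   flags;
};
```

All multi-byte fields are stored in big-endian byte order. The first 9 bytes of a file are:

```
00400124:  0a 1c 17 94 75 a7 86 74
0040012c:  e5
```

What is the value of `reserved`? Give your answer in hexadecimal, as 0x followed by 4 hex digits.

0x9475

`reserved` follows `payload_len` (1 B), `n_records` (2 B), so it starts at offset 1 + 2 = 3 and occupies 2 bytes.
Bytes at offsets 3..4: 94 75.
Big-endian: lowest address holds the most-significant byte.
The bytes are already most-significant first: 0x9475.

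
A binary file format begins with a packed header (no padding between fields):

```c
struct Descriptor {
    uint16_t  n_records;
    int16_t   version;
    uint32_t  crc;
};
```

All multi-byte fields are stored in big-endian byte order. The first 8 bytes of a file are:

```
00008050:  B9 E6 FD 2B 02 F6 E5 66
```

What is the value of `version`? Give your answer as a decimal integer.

-725

`version` follows `n_records` (2 bytes), so it starts at byte offset 2 and occupies 2 bytes.
Bytes at offsets 2..3: FD 2B.
Big-endian stores the most-significant byte at the lowest address.
The bytes are already most-significant first: 0xFD2B.
Top bit is set, so as a signed 16-bit value this is 0xFD2B − 2^16 = -725.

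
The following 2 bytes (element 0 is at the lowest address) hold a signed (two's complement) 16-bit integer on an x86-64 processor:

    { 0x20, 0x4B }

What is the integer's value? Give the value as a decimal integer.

19232

Little-endian: lowest address holds the least-significant byte.
Reassemble most-significant byte first: 4B 20 → 0x4B20.
0x4B20 = 19232.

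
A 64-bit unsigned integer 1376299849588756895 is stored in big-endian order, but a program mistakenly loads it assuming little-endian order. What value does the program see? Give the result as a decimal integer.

11480002930344007955

1376299849588756895 in 64-bit hexadecimal is 0x1319996BD729519F.
Stored big-endian, the bytes at ascending addresses are 13 19 99 6B D7 29 51 9F.
Read back as little-endian, the first byte is least significant, giving 0x9F5129D76B991913.
0x9F5129D76B991913 = 11480002930344007955.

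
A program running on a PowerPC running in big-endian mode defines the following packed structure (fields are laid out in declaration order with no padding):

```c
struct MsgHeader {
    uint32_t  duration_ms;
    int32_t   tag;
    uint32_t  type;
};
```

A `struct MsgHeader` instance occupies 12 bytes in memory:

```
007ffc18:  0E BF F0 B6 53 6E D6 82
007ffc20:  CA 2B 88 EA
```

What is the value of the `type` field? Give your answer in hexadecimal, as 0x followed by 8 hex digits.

0xCA2B88EA

`type` follows `duration_ms` (4 B), `tag` (4 B), so it starts at offset 4 + 4 = 8 and occupies 4 bytes.
Bytes at offsets 8..11: CA 2B 88 EA.
Big-endian: lowest address holds the most-significant byte.
The bytes are already most-significant first: 0xCA2B88EA.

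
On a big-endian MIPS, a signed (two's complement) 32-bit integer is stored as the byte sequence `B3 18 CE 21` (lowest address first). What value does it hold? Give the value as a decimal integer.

In big-endian order the high byte comes first in memory.
The bytes are already most-significant first: 0xB318CE21.
Top bit is set, so as a signed 32-bit value this is 0xB318CE21 − 2^32 = -1290219999.

-1290219999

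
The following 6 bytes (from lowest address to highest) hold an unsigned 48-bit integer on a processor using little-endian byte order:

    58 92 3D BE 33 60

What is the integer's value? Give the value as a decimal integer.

In little-endian order the low byte comes first in memory.
Reassemble most-significant byte first: 60 33 BE 3D 92 58 → 0x6033BE3D9258.
0x6033BE3D9258 = 105775351304792.

105775351304792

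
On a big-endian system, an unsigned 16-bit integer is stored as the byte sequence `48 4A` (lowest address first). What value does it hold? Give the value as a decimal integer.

Big-endian stores the most-significant byte at the lowest address.
The bytes are already most-significant first: 0x484A.
0x484A = 18506.

18506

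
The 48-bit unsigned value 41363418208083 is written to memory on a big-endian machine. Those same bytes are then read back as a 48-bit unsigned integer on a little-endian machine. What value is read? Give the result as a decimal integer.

91636779163173

41363418208083 in 48-bit hexadecimal is 0x259EABD95753.
Stored big-endian, the bytes at ascending addresses are 25 9E AB D9 57 53.
Read back as little-endian, the first byte is least significant, giving 0x5357D9AB9E25.
0x5357D9AB9E25 = 91636779163173.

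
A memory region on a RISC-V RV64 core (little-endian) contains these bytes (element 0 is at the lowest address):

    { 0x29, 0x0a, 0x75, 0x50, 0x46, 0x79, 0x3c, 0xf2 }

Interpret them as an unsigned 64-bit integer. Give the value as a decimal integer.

17454959598685719081

Little-endian: lowest address holds the least-significant byte.
Reassemble most-significant byte first: F2 3C 79 46 50 75 0A 29 → 0xF23C794650750A29.
0xF23C794650750A29 = 17454959598685719081.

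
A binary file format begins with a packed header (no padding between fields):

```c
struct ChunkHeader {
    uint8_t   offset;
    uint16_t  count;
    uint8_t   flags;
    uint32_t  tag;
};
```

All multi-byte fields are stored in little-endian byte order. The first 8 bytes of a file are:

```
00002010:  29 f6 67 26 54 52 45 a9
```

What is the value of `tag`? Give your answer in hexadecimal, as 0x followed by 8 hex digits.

`tag` follows `offset` (1 B), `count` (2 B), `flags` (1 B), so it starts at offset 1 + 2 + 1 = 4 and occupies 4 bytes.
Bytes at offsets 4..7: 54 52 45 A9.
In little-endian order the low byte comes first in memory.
Reassemble most-significant byte first: A9 45 52 54 → 0xA9455254.

0xA9455254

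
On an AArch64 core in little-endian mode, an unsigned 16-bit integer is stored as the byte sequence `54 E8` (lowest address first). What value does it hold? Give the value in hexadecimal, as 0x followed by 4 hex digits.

0xE854

Little-endian stores the least-significant byte at the lowest address.
Reassemble most-significant byte first: E8 54 → 0xE854.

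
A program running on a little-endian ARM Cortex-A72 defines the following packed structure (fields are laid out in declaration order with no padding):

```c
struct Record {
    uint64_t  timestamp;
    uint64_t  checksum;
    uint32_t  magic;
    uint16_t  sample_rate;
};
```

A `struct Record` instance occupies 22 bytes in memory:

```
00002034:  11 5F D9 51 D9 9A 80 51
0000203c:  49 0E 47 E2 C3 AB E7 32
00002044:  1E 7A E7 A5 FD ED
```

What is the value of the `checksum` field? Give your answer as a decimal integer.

`checksum` follows `timestamp` (8 bytes), so it starts at byte offset 8 and occupies 8 bytes.
Bytes at offsets 8..15: 49 0E 47 E2 C3 AB E7 32.
In little-endian order the low byte comes first in memory.
Reassemble most-significant byte first: 32 E7 AB C3 E2 47 0E 49 → 0x32E7ABC3E2470E49.
0x32E7ABC3E2470E49 = 3668089279319838281.

3668089279319838281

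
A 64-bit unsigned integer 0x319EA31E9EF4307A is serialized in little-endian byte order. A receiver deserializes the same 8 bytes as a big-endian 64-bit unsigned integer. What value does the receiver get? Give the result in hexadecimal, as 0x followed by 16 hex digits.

0x7A30F49E1EA39E31

Stored little-endian, the bytes at ascending addresses are 7A 30 F4 9E 1E A3 9E 31.
Read back as big-endian, the last byte is least significant, giving 0x7A30F49E1EA39E31.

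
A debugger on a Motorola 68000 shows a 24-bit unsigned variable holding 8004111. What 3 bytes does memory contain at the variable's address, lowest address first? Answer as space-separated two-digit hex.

7A 22 0F

8004111 in hexadecimal, padded to 24 bits, is 0x7A220F.
Split into bytes (most-significant first): 7A 22 0F.
Big-endian: lowest address holds the most-significant byte.
So the memory order matches the most-significant-first order: 7A 22 0F.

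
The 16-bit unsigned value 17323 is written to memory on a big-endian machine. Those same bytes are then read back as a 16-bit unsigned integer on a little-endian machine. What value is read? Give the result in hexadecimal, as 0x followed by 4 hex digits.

17323 in 16-bit hexadecimal is 0x43AB.
Stored big-endian, the bytes at ascending addresses are 43 AB.
Read back as little-endian, the first byte is least significant, giving 0xAB43.

0xAB43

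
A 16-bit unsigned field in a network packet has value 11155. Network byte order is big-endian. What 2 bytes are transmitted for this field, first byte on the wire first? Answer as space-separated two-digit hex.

2B 93

11155 in hexadecimal, padded to 16 bits, is 0x2B93.
Split into bytes (most-significant first): 2B 93.
Big-endian: lowest address holds the most-significant byte.
So the memory order matches the most-significant-first order: 2B 93.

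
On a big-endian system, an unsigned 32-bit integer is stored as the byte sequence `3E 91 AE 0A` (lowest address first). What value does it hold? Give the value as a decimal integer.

Big-endian: lowest address holds the most-significant byte.
The bytes are already most-significant first: 0x3E91AE0A.
0x3E91AE0A = 1049734666.

1049734666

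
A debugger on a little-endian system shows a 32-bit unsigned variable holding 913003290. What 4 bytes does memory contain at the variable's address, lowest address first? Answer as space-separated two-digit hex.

1A 53 6B 36

913003290 in hexadecimal, padded to 32 bits, is 0x366B531A.
Split into bytes (most-significant first): 36 6B 53 1A.
Little-endian stores the least-significant byte at the lowest address.
So at ascending addresses the bytes are 1A 53 6B 36.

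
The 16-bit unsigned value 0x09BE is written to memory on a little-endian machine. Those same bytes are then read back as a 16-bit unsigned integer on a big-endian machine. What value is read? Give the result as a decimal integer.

48649

Stored little-endian, the bytes at ascending addresses are BE 09.
Read back as big-endian, the last byte is least significant, giving 0xBE09.
0xBE09 = 48649.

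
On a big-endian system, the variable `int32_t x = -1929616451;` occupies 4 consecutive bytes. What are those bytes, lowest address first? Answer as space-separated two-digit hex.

Two's complement of -1929616451 in 32 bits: 1929616451 = 0x73039C43; invert → 0x8CFC63BC; add 1 → 0x8CFC63BD.
Split into bytes (most-significant first): 8C FC 63 BD.
In big-endian order the high byte comes first in memory.
So the memory order matches the most-significant-first order: 8C FC 63 BD.

8C FC 63 BD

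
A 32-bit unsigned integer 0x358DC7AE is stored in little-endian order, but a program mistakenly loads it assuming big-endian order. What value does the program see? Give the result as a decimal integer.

2932313397

Stored little-endian, the bytes at ascending addresses are AE C7 8D 35.
Read back as big-endian, the last byte is least significant, giving 0xAEC78D35.
0xAEC78D35 = 2932313397.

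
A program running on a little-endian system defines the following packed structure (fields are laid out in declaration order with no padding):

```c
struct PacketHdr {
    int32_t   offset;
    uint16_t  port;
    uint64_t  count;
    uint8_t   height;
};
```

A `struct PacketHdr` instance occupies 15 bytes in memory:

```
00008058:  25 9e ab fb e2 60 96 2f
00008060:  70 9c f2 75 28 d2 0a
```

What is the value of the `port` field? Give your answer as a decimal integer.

24802

`port` follows `offset` (4 bytes), so it starts at byte offset 4 and occupies 2 bytes.
Bytes at offsets 4..5: E2 60.
Little-endian stores the least-significant byte at the lowest address.
Reassemble most-significant byte first: 60 E2 → 0x60E2.
0x60E2 = 24802.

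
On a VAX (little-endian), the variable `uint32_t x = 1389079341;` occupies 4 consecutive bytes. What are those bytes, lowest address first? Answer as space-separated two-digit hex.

1389079341 in hexadecimal, padded to 32 bits, is 0x52CBAB2D.
Split into bytes (most-significant first): 52 CB AB 2D.
Little-endian: lowest address holds the least-significant byte.
So at ascending addresses the bytes are 2D AB CB 52.

2D AB CB 52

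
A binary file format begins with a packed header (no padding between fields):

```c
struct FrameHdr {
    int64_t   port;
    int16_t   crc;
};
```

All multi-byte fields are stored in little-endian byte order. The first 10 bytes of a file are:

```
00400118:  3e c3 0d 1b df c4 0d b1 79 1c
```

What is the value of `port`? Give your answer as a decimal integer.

`port` is the first field, at byte offset 0, occupying 8 bytes.
Bytes at offsets 0..7: 3E C3 0D 1B DF C4 0D B1.
Little-endian stores the least-significant byte at the lowest address.
Reassemble most-significant byte first: B1 0D C4 DF 1B 0D C3 3E → 0xB10DC4DF1B0DC33E.
Top bit is set, so as a signed 64-bit value this is 0xB10DC4DF1B0DC33E − 2^64 = -5688674291788430530.

-5688674291788430530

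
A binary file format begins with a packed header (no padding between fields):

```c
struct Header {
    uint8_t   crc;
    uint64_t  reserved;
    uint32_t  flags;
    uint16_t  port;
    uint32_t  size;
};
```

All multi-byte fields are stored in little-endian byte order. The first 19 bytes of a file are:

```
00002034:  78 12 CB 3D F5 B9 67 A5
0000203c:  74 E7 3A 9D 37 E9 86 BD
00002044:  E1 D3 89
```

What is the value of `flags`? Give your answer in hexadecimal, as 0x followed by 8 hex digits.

`flags` follows `crc` (1 B), `reserved` (8 B), so it starts at offset 1 + 8 = 9 and occupies 4 bytes.
Bytes at offsets 9..12: E7 3A 9D 37.
Little-endian: lowest address holds the least-significant byte.
Reassemble most-significant byte first: 37 9D 3A E7 → 0x379D3AE7.

0x379D3AE7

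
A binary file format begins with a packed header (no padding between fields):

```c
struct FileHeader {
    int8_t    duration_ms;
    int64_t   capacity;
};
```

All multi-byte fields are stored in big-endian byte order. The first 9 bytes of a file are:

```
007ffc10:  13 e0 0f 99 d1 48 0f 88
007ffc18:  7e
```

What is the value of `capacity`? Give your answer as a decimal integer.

`capacity` follows `duration_ms` (1 byte), so it starts at byte offset 1 and occupies 8 bytes.
Bytes at offsets 1..8: E0 0F 99 D1 48 0F 88 7E.
Big-endian: lowest address holds the most-significant byte.
The bytes are already most-significant first: 0xE00F99D1480F887E.
Top bit is set, so as a signed 64-bit value this is 0xE00F99D1480F887E − 2^64 = -2301451760426841986.

-2301451760426841986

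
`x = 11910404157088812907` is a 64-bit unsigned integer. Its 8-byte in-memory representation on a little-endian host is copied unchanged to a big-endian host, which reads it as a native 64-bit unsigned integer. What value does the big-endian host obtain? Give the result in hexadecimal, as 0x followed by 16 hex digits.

0x6B4F9D127A414AA5

11910404157088812907 in 64-bit hexadecimal is 0xA54A417A129D4F6B.
Stored little-endian, the bytes at ascending addresses are 6B 4F 9D 12 7A 41 4A A5.
Read back as big-endian, the last byte is least significant, giving 0x6B4F9D127A414AA5.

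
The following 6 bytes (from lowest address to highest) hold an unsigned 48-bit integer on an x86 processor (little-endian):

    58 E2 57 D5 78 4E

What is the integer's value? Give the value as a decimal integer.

In little-endian order the low byte comes first in memory.
Reassemble most-significant byte first: 4E 78 D5 57 E2 58 → 0x4E78D557E258.
0x4E78D557E258 = 86280882348632.

86280882348632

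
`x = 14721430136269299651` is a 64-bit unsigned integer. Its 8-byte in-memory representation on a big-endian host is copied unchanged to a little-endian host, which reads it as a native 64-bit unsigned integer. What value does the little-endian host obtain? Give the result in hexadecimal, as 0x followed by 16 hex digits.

14721430136269299651 in 64-bit hexadecimal is 0xCC4D06B6220FDFC3.
Stored big-endian, the bytes at ascending addresses are CC 4D 06 B6 22 0F DF C3.
Read back as little-endian, the first byte is least significant, giving 0xC3DF0F22B6064DCC.

0xC3DF0F22B6064DCC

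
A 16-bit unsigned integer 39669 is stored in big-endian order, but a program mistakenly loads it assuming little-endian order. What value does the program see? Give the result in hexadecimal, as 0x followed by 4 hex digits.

0xF59A

39669 in 16-bit hexadecimal is 0x9AF5.
Stored big-endian, the bytes at ascending addresses are 9A F5.
Read back as little-endian, the first byte is least significant, giving 0xF59A.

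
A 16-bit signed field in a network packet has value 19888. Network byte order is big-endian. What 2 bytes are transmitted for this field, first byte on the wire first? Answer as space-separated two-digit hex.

19888 in hexadecimal, padded to 16 bits, is 0x4DB0.
Split into bytes (most-significant first): 4D B0.
Big-endian: lowest address holds the most-significant byte.
So the memory order matches the most-significant-first order: 4D B0.

4D B0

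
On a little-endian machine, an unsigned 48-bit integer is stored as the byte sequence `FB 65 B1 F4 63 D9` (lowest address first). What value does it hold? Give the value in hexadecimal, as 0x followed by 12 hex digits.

0xD963F4B165FB

In little-endian order the low byte comes first in memory.
Reassemble most-significant byte first: D9 63 F4 B1 65 FB → 0xD963F4B165FB.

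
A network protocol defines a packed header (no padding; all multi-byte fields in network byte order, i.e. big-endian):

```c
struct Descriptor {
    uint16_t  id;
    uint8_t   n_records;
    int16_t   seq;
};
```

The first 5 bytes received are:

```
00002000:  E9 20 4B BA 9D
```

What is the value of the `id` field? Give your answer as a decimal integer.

`id` is the first field, at byte offset 0, occupying 2 bytes.
Bytes at offsets 0..1: E9 20.
In big-endian order the high byte comes first in memory.
The bytes are already most-significant first: 0xE920.
0xE920 = 59680.

59680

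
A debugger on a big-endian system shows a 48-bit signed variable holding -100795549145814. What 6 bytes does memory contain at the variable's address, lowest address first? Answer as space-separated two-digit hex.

A4 53 B5 19 25 2A

Two's complement of -100795549145814 in 48 bits: 100795549145814 = 0x5BAC4AE6DAD6; invert → 0xA453B5192529; add 1 → 0xA453B519252A.
Split into bytes (most-significant first): A4 53 B5 19 25 2A.
Big-endian: lowest address holds the most-significant byte.
So the memory order matches the most-significant-first order: A4 53 B5 19 25 2A.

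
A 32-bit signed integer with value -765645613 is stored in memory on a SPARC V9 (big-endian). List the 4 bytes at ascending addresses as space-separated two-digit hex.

D2 5D 2C D3

Two's complement of -765645613 in 32 bits: 765645613 = 0x2DA2D32D; invert → 0xD25D2CD2; add 1 → 0xD25D2CD3.
Split into bytes (most-significant first): D2 5D 2C D3.
Big-endian stores the most-significant byte at the lowest address.
So the memory order matches the most-significant-first order: D2 5D 2C D3.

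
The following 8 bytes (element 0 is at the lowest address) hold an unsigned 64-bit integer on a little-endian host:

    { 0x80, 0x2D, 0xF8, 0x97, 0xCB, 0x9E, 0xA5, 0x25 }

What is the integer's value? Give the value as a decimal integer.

2712748947825765760

Little-endian stores the least-significant byte at the lowest address.
Reassemble most-significant byte first: 25 A5 9E CB 97 F8 2D 80 → 0x25A59ECB97F82D80.
0x25A59ECB97F82D80 = 2712748947825765760.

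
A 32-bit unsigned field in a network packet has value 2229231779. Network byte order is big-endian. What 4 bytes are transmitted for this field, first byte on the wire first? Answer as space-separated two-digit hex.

84 DF 60 A3

2229231779 in hexadecimal, padded to 32 bits, is 0x84DF60A3.
Split into bytes (most-significant first): 84 DF 60 A3.
Big-endian stores the most-significant byte at the lowest address.
So the memory order matches the most-significant-first order: 84 DF 60 A3.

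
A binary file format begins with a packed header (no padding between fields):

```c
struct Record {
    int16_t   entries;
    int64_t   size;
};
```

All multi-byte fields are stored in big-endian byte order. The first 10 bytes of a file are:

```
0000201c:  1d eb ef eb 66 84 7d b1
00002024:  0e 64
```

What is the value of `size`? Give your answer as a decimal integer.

-1158719759887298972

`size` follows `entries` (2 bytes), so it starts at byte offset 2 and occupies 8 bytes.
Bytes at offsets 2..9: EF EB 66 84 7D B1 0E 64.
Big-endian: lowest address holds the most-significant byte.
The bytes are already most-significant first: 0xEFEB66847DB10E64.
Top bit is set, so as a signed 64-bit value this is 0xEFEB66847DB10E64 − 2^64 = -1158719759887298972.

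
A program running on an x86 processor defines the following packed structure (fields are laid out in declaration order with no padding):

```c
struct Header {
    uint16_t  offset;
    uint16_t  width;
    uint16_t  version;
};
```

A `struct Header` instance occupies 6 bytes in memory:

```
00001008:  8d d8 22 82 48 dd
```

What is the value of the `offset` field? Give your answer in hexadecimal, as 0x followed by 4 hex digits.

`offset` is the first field, at byte offset 0, occupying 2 bytes.
Bytes at offsets 0..1: 8D D8.
Little-endian stores the least-significant byte at the lowest address.
Reassemble most-significant byte first: D8 8D → 0xD88D.

0xD88D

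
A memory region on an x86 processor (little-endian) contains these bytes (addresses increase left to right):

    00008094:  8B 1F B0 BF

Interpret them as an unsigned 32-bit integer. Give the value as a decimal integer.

In little-endian order the low byte comes first in memory.
Reassemble most-significant byte first: BF B0 1F 8B → 0xBFB01F8B.
0xBFB01F8B = 3215990667.

3215990667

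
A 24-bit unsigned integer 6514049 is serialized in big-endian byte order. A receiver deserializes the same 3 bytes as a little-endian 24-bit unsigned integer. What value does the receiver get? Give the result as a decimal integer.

8480099

6514049 in 24-bit hexadecimal is 0x636581.
Stored big-endian, the bytes at ascending addresses are 63 65 81.
Read back as little-endian, the first byte is least significant, giving 0x816563.
0x816563 = 8480099.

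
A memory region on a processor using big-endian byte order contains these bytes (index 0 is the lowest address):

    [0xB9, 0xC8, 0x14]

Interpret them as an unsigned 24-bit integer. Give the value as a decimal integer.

In big-endian order the high byte comes first in memory.
The bytes are already most-significant first: 0xB9C814.
0xB9C814 = 12175380.

12175380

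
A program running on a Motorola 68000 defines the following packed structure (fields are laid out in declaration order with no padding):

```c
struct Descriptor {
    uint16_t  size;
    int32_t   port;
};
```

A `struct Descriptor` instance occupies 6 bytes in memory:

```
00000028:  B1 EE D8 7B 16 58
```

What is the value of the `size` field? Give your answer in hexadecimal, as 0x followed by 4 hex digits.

0xB1EE

`size` is the first field, at byte offset 0, occupying 2 bytes.
Bytes at offsets 0..1: B1 EE.
Big-endian stores the most-significant byte at the lowest address.
The bytes are already most-significant first: 0xB1EE.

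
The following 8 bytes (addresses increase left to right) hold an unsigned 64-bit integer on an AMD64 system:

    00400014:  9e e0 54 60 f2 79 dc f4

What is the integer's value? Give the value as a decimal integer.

17644111522035982494

Little-endian stores the least-significant byte at the lowest address.
Reassemble most-significant byte first: F4 DC 79 F2 60 54 E0 9E → 0xF4DC79F26054E09E.
0xF4DC79F26054E09E = 17644111522035982494.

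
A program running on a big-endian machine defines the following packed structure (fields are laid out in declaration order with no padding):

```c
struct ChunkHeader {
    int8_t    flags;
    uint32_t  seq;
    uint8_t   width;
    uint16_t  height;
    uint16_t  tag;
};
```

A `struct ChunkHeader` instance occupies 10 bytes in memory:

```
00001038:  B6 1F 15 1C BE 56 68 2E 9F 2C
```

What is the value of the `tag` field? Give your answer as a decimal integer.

40748

`tag` follows `flags` (1 B), `seq` (4 B), `width` (1 B), `height` (2 B), so it starts at offset 1 + 4 + 1 + 2 = 8 and occupies 2 bytes.
Bytes at offsets 8..9: 9F 2C.
In big-endian order the high byte comes first in memory.
The bytes are already most-significant first: 0x9F2C.
0x9F2C = 40748.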